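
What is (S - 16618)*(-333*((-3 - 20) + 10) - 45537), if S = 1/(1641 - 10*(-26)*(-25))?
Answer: 3327416730504/4859 ≈ 6.8479e+8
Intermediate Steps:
S = -1/4859 (S = 1/(1641 + 260*(-25)) = 1/(1641 - 6500) = 1/(-4859) = -1/4859 ≈ -0.00020580)
(S - 16618)*(-333*((-3 - 20) + 10) - 45537) = (-1/4859 - 16618)*(-333*((-3 - 20) + 10) - 45537) = -80746863*(-333*(-23 + 10) - 45537)/4859 = -80746863*(-333*(-13) - 45537)/4859 = -80746863*(4329 - 45537)/4859 = -80746863/4859*(-41208) = 3327416730504/4859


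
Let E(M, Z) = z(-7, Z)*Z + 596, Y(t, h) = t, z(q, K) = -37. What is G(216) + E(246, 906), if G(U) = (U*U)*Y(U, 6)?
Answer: 10044770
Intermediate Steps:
E(M, Z) = 596 - 37*Z (E(M, Z) = -37*Z + 596 = 596 - 37*Z)
G(U) = U**3 (G(U) = (U*U)*U = U**2*U = U**3)
G(216) + E(246, 906) = 216**3 + (596 - 37*906) = 10077696 + (596 - 33522) = 10077696 - 32926 = 10044770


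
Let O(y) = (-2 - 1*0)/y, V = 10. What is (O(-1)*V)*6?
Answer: 120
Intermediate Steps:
O(y) = -2/y (O(y) = (-2 + 0)/y = -2/y)
(O(-1)*V)*6 = (-2/(-1)*10)*6 = (-2*(-1)*10)*6 = (2*10)*6 = 20*6 = 120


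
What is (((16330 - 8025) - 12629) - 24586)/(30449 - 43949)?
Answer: 2891/1350 ≈ 2.1415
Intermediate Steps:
(((16330 - 8025) - 12629) - 24586)/(30449 - 43949) = ((8305 - 12629) - 24586)/(-13500) = (-4324 - 24586)*(-1/13500) = -28910*(-1/13500) = 2891/1350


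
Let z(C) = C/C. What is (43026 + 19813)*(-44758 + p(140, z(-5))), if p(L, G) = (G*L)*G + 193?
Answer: -2791622575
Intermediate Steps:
z(C) = 1
p(L, G) = 193 + L*G² (p(L, G) = L*G² + 193 = 193 + L*G²)
(43026 + 19813)*(-44758 + p(140, z(-5))) = (43026 + 19813)*(-44758 + (193 + 140*1²)) = 62839*(-44758 + (193 + 140*1)) = 62839*(-44758 + (193 + 140)) = 62839*(-44758 + 333) = 62839*(-44425) = -2791622575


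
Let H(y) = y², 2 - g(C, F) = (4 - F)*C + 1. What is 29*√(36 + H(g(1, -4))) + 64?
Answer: 64 + 29*√85 ≈ 331.37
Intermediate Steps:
g(C, F) = 1 - C*(4 - F) (g(C, F) = 2 - ((4 - F)*C + 1) = 2 - (C*(4 - F) + 1) = 2 - (1 + C*(4 - F)) = 2 + (-1 - C*(4 - F)) = 1 - C*(4 - F))
29*√(36 + H(g(1, -4))) + 64 = 29*√(36 + (1 - 4*1 + 1*(-4))²) + 64 = 29*√(36 + (1 - 4 - 4)²) + 64 = 29*√(36 + (-7)²) + 64 = 29*√(36 + 49) + 64 = 29*√85 + 64 = 64 + 29*√85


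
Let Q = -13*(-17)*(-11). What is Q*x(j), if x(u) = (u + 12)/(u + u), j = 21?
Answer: -26741/14 ≈ -1910.1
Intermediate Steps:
Q = -2431 (Q = 221*(-11) = -2431)
x(u) = (12 + u)/(2*u) (x(u) = (12 + u)/((2*u)) = (12 + u)*(1/(2*u)) = (12 + u)/(2*u))
Q*x(j) = -2431*(12 + 21)/(2*21) = -2431*33/(2*21) = -2431*11/14 = -26741/14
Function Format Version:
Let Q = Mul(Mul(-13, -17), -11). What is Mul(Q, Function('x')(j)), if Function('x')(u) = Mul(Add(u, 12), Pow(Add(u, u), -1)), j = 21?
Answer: Rational(-26741, 14) ≈ -1910.1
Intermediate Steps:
Q = -2431 (Q = Mul(221, -11) = -2431)
Function('x')(u) = Mul(Rational(1, 2), Pow(u, -1), Add(12, u)) (Function('x')(u) = Mul(Add(12, u), Pow(Mul(2, u), -1)) = Mul(Add(12, u), Mul(Rational(1, 2), Pow(u, -1))) = Mul(Rational(1, 2), Pow(u, -1), Add(12, u)))
Mul(Q, Function('x')(j)) = Mul(-2431, Mul(Rational(1, 2), Pow(21, -1), Add(12, 21))) = Mul(-2431, Mul(Rational(1, 2), Rational(1, 21), 33)) = Mul(-2431, Rational(11, 14)) = Rational(-26741, 14)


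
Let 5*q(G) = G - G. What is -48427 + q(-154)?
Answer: -48427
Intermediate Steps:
q(G) = 0 (q(G) = (G - G)/5 = (⅕)*0 = 0)
-48427 + q(-154) = -48427 + 0 = -48427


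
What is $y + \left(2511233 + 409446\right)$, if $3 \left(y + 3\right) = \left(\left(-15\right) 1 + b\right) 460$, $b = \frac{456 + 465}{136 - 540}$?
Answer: $\frac{294720671}{101} \approx 2.918 \cdot 10^{6}$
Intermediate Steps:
$b = - \frac{921}{404}$ ($b = \frac{921}{-404} = 921 \left(- \frac{1}{404}\right) = - \frac{921}{404} \approx -2.2797$)
$y = - \frac{267908}{101}$ ($y = -3 + \frac{\left(\left(-15\right) 1 - \frac{921}{404}\right) 460}{3} = -3 + \frac{\left(-15 - \frac{921}{404}\right) 460}{3} = -3 + \frac{\left(- \frac{6981}{404}\right) 460}{3} = -3 + \frac{1}{3} \left(- \frac{802815}{101}\right) = -3 - \frac{267605}{101} = - \frac{267908}{101} \approx -2652.6$)
$y + \left(2511233 + 409446\right) = - \frac{267908}{101} + \left(2511233 + 409446\right) = - \frac{267908}{101} + 2920679 = \frac{294720671}{101}$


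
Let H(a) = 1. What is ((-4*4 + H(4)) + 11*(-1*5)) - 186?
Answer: -256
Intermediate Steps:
((-4*4 + H(4)) + 11*(-1*5)) - 186 = ((-4*4 + 1) + 11*(-1*5)) - 186 = ((-16 + 1) + 11*(-5)) - 186 = (-15 - 55) - 186 = -70 - 186 = -256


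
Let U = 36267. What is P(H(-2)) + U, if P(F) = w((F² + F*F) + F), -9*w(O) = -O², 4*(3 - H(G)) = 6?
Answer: 36271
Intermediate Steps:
H(G) = 3/2 (H(G) = 3 - ¼*6 = 3 - 3/2 = 3/2)
w(O) = O²/9 (w(O) = -(-1)*O²/9 = O²/9)
P(F) = (F + 2*F²)²/9 (P(F) = ((F² + F*F) + F)²/9 = ((F² + F²) + F)²/9 = (2*F² + F)²/9 = (F + 2*F²)²/9)
P(H(-2)) + U = (3/2)²*(1 + 2*(3/2))²/9 + 36267 = (⅑)*(9/4)*(1 + 3)² + 36267 = (⅑)*(9/4)*4² + 36267 = (⅑)*(9/4)*16 + 36267 = 4 + 36267 = 36271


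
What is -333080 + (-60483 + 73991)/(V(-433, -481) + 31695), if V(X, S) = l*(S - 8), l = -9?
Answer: -3005710543/9024 ≈ -3.3308e+5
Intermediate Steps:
V(X, S) = 72 - 9*S (V(X, S) = -9*(S - 8) = -9*(-8 + S) = 72 - 9*S)
-333080 + (-60483 + 73991)/(V(-433, -481) + 31695) = -333080 + (-60483 + 73991)/((72 - 9*(-481)) + 31695) = -333080 + 13508/((72 + 4329) + 31695) = -333080 + 13508/(4401 + 31695) = -333080 + 13508/36096 = -333080 + 13508*(1/36096) = -333080 + 3377/9024 = -3005710543/9024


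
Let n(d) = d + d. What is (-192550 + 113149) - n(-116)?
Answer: -79169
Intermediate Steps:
n(d) = 2*d
(-192550 + 113149) - n(-116) = (-192550 + 113149) - 2*(-116) = -79401 - 1*(-232) = -79401 + 232 = -79169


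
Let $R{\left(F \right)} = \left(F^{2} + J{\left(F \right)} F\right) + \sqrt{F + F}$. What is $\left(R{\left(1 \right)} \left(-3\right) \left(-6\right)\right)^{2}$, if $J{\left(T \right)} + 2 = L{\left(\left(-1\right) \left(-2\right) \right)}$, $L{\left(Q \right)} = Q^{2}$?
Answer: $3564 + 1944 \sqrt{2} \approx 6313.2$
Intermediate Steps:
$J{\left(T \right)} = 2$ ($J{\left(T \right)} = -2 + \left(\left(-1\right) \left(-2\right)\right)^{2} = -2 + 2^{2} = -2 + 4 = 2$)
$R{\left(F \right)} = F^{2} + 2 F + \sqrt{2} \sqrt{F}$ ($R{\left(F \right)} = \left(F^{2} + 2 F\right) + \sqrt{F + F} = \left(F^{2} + 2 F\right) + \sqrt{2 F} = \left(F^{2} + 2 F\right) + \sqrt{2} \sqrt{F} = F^{2} + 2 F + \sqrt{2} \sqrt{F}$)
$\left(R{\left(1 \right)} \left(-3\right) \left(-6\right)\right)^{2} = \left(\left(1^{2} + 2 \cdot 1 + \sqrt{2} \sqrt{1}\right) \left(-3\right) \left(-6\right)\right)^{2} = \left(\left(1 + 2 + \sqrt{2} \cdot 1\right) \left(-3\right) \left(-6\right)\right)^{2} = \left(\left(1 + 2 + \sqrt{2}\right) \left(-3\right) \left(-6\right)\right)^{2} = \left(\left(3 + \sqrt{2}\right) \left(-3\right) \left(-6\right)\right)^{2} = \left(\left(-9 - 3 \sqrt{2}\right) \left(-6\right)\right)^{2} = \left(54 + 18 \sqrt{2}\right)^{2}$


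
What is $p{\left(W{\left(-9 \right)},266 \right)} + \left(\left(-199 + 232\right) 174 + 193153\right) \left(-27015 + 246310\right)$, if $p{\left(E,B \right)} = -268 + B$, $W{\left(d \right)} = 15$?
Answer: $43616679023$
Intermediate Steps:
$p{\left(W{\left(-9 \right)},266 \right)} + \left(\left(-199 + 232\right) 174 + 193153\right) \left(-27015 + 246310\right) = \left(-268 + 266\right) + \left(\left(-199 + 232\right) 174 + 193153\right) \left(-27015 + 246310\right) = -2 + \left(33 \cdot 174 + 193153\right) 219295 = -2 + \left(5742 + 193153\right) 219295 = -2 + 198895 \cdot 219295 = -2 + 43616679025 = 43616679023$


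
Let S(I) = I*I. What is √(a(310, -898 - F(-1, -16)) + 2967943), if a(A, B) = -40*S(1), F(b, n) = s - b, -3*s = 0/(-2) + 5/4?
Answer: 3*√329767 ≈ 1722.8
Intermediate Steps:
s = -5/12 (s = -(0/(-2) + 5/4)/3 = -(0*(-½) + 5*(¼))/3 = -(0 + 5/4)/3 = -⅓*5/4 = -5/12 ≈ -0.41667)
S(I) = I²
F(b, n) = -5/12 - b
a(A, B) = -40 (a(A, B) = -40*1² = -40*1 = -40)
√(a(310, -898 - F(-1, -16)) + 2967943) = √(-40 + 2967943) = √2967903 = 3*√329767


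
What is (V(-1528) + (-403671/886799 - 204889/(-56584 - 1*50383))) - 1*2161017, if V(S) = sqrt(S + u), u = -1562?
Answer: -204990106149915307/94858228633 + I*sqrt(3090) ≈ -2.161e+6 + 55.588*I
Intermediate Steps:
V(S) = sqrt(-1562 + S) (V(S) = sqrt(S - 1562) = sqrt(-1562 + S))
(V(-1528) + (-403671/886799 - 204889/(-56584 - 1*50383))) - 1*2161017 = (sqrt(-1562 - 1528) + (-403671/886799 - 204889/(-56584 - 1*50383))) - 1*2161017 = (sqrt(-3090) + (-403671*1/886799 - 204889/(-56584 - 50383))) - 2161017 = (I*sqrt(3090) + (-403671/886799 - 204889/(-106967))) - 2161017 = (I*sqrt(3090) + (-403671/886799 - 204889*(-1/106967))) - 2161017 = (I*sqrt(3090) + (-403671/886799 + 204889/106967)) - 2161017 = (I*sqrt(3090) + 138515884454/94858228633) - 2161017 = (138515884454/94858228633 + I*sqrt(3090)) - 2161017 = -204990106149915307/94858228633 + I*sqrt(3090)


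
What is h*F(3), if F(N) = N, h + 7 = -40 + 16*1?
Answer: -93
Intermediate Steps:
h = -31 (h = -7 + (-40 + 16*1) = -7 + (-40 + 16) = -7 - 24 = -31)
h*F(3) = -31*3 = -93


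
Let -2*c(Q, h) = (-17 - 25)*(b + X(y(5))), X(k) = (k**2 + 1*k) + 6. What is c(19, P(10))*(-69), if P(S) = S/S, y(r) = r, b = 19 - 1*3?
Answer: -75348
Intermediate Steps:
b = 16 (b = 19 - 3 = 16)
X(k) = 6 + k + k**2 (X(k) = (k**2 + k) + 6 = (k + k**2) + 6 = 6 + k + k**2)
P(S) = 1
c(Q, h) = 1092 (c(Q, h) = -(-17 - 25)*(16 + (6 + 5 + 5**2))/2 = -(-21)*(16 + (6 + 5 + 25)) = -(-21)*(16 + 36) = -(-21)*52 = -1/2*(-2184) = 1092)
c(19, P(10))*(-69) = 1092*(-69) = -75348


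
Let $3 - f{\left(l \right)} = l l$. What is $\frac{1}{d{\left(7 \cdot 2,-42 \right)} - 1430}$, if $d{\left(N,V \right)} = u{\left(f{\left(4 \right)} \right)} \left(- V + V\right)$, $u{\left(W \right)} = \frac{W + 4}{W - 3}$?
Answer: $- \frac{1}{1430} \approx -0.0006993$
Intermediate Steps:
$f{\left(l \right)} = 3 - l^{2}$ ($f{\left(l \right)} = 3 - l l = 3 - l^{2}$)
$u{\left(W \right)} = \frac{4 + W}{-3 + W}$
$d{\left(N,V \right)} = 0$ ($d{\left(N,V \right)} = \frac{4 + \left(3 - 4^{2}\right)}{-3 + \left(3 - 4^{2}\right)} \left(- V + V\right) = \frac{4 + \left(3 - 16\right)}{-3 + \left(3 - 16\right)} 0 = \frac{4 - 13}{-3 - 13} \cdot 0 = \frac{1}{-16} \left(-9\right) 0 = \left(- \frac{1}{16}\right) \left(-9\right) 0 = \frac{9}{16} \cdot 0 = 0$)
$\frac{1}{d{\left(7 \cdot 2,-42 \right)} - 1430} = \frac{1}{0 - 1430} = \frac{1}{-1430} = - \frac{1}{1430}$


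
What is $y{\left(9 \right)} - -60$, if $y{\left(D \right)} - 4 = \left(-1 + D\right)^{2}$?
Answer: $128$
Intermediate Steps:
$y{\left(D \right)} = 4 + \left(-1 + D\right)^{2}$
$y{\left(9 \right)} - -60 = \left(4 + \left(-1 + 9\right)^{2}\right) - -60 = \left(4 + 8^{2}\right) + 60 = \left(4 + 64\right) + 60 = 68 + 60 = 128$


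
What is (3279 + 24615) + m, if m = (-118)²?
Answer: 41818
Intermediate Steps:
m = 13924
(3279 + 24615) + m = (3279 + 24615) + 13924 = 27894 + 13924 = 41818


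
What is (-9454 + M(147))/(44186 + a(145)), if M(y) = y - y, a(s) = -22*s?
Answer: -4727/20498 ≈ -0.23061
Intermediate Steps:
M(y) = 0
(-9454 + M(147))/(44186 + a(145)) = (-9454 + 0)/(44186 - 22*145) = -9454/(44186 - 3190) = -9454/40996 = -9454*1/40996 = -4727/20498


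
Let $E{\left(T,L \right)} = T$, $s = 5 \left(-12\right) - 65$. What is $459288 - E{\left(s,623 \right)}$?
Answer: $459413$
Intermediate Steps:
$s = -125$ ($s = -60 - 65 = -125$)
$459288 - E{\left(s,623 \right)} = 459288 - -125 = 459288 + 125 = 459413$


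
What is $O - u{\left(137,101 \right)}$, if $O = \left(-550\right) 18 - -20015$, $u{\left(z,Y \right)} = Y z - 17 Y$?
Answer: $-2005$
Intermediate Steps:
$u{\left(z,Y \right)} = - 17 Y + Y z$
$O = 10115$ ($O = -9900 + 20015 = 10115$)
$O - u{\left(137,101 \right)} = 10115 - 101 \left(-17 + 137\right) = 10115 - 101 \cdot 120 = 10115 - 12120 = -2005$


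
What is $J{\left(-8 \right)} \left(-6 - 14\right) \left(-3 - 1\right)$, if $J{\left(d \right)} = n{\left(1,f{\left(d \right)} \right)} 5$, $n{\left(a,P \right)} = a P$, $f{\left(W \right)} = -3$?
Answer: $-1200$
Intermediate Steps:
$n{\left(a,P \right)} = P a$
$J{\left(d \right)} = -15$ ($J{\left(d \right)} = \left(-3\right) 1 \cdot 5 = \left(-3\right) 5 = -15$)
$J{\left(-8 \right)} \left(-6 - 14\right) \left(-3 - 1\right) = - 15 \left(-6 - 14\right) \left(-3 - 1\right) = - 15 \left(\left(-20\right) \left(-4\right)\right) = \left(-15\right) 80 = -1200$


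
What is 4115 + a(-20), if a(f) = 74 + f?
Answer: 4169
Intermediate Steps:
4115 + a(-20) = 4115 + (74 - 20) = 4115 + 54 = 4169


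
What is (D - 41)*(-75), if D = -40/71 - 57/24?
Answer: 1871775/568 ≈ 3295.4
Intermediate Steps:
D = -1669/568 (D = -40*1/71 - 57*1/24 = -40/71 - 19/8 = -1669/568 ≈ -2.9384)
(D - 41)*(-75) = (-1669/568 - 41)*(-75) = -24957/568*(-75) = 1871775/568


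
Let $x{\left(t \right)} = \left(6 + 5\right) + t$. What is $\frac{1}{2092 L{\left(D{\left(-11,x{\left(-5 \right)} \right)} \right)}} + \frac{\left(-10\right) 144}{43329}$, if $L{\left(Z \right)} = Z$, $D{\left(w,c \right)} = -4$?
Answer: $- \frac{4031083}{120859024} \approx -0.033354$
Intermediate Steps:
$x{\left(t \right)} = 11 + t$
$\frac{1}{2092 L{\left(D{\left(-11,x{\left(-5 \right)} \right)} \right)}} + \frac{\left(-10\right) 144}{43329} = \frac{1}{2092 \left(-4\right)} + \frac{\left(-10\right) 144}{43329} = \frac{1}{2092} \left(- \frac{1}{4}\right) - \frac{480}{14443} = - \frac{1}{8368} - \frac{480}{14443} = - \frac{4031083}{120859024}$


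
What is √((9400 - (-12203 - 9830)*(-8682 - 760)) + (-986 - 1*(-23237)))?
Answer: I*√208003935 ≈ 14422.0*I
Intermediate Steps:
√((9400 - (-12203 - 9830)*(-8682 - 760)) + (-986 - 1*(-23237))) = √((9400 - (-22033)*(-9442)) + (-986 + 23237)) = √((9400 - 1*208035586) + 22251) = √((9400 - 208035586) + 22251) = √(-208026186 + 22251) = √(-208003935) = I*√208003935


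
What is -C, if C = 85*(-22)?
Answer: 1870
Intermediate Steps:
C = -1870
-C = -1*(-1870) = 1870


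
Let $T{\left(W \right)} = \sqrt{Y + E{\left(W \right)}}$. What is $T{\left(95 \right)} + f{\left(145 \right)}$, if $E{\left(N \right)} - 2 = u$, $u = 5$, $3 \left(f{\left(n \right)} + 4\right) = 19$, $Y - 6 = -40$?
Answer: $\frac{7}{3} + 3 i \sqrt{3} \approx 2.3333 + 5.1962 i$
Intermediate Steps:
$Y = -34$ ($Y = 6 - 40 = -34$)
$f{\left(n \right)} = \frac{7}{3}$ ($f{\left(n \right)} = -4 + \frac{1}{3} \cdot 19 = -4 + \frac{19}{3} = \frac{7}{3}$)
$E{\left(N \right)} = 7$ ($E{\left(N \right)} = 2 + 5 = 7$)
$T{\left(W \right)} = 3 i \sqrt{3}$ ($T{\left(W \right)} = \sqrt{-34 + 7} = \sqrt{-27} = 3 i \sqrt{3}$)
$T{\left(95 \right)} + f{\left(145 \right)} = 3 i \sqrt{3} + \frac{7}{3} = \frac{7}{3} + 3 i \sqrt{3}$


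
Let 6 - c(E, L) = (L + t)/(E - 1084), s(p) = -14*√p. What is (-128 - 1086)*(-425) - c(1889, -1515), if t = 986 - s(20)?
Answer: 18058017/35 + 4*√5/115 ≈ 5.1594e+5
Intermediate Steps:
t = 986 + 28*√5 (t = 986 - (-14)*√20 = 986 - (-14)*2*√5 = 986 - (-28)*√5 = 986 + 28*√5 ≈ 1048.6)
c(E, L) = 6 - (986 + L + 28*√5)/(-1084 + E) (c(E, L) = 6 - (L + (986 + 28*√5))/(E - 1084) = 6 - (986 + L + 28*√5)/(-1084 + E))
(-128 - 1086)*(-425) - c(1889, -1515) = (-128 - 1086)*(-425) - (-7490 - 1*(-1515) - 28*√5 + 6*1889)/(-1084 + 1889) = -1214*(-425) - (-7490 + 1515 - 28*√5 + 11334)/805 = 515950 - (5359 - 28*√5)/805 = 515950 - (233/35 - 4*√5/115) = 515950 + (-233/35 + 4*√5/115) = 18058017/35 + 4*√5/115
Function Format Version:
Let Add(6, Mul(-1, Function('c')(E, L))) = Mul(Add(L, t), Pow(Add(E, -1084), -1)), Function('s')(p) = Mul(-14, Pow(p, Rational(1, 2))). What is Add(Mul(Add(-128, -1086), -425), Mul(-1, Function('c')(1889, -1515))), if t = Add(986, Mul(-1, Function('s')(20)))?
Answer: Add(Rational(18058017, 35), Mul(Rational(4, 115), Pow(5, Rational(1, 2)))) ≈ 5.1594e+5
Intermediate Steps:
t = Add(986, Mul(28, Pow(5, Rational(1, 2)))) (t = Add(986, Mul(-1, Mul(-14, Pow(20, Rational(1, 2))))) = Add(986, Mul(-1, Mul(-14, Mul(2, Pow(5, Rational(1, 2)))))) = Add(986, Mul(-1, Mul(-28, Pow(5, Rational(1, 2))))) = Add(986, Mul(28, Pow(5, Rational(1, 2)))) ≈ 1048.6)
Function('c')(E, L) = Add(6, Mul(-1, Pow(Add(-1084, E), -1), Add(986, L, Mul(28, Pow(5, Rational(1, 2)))))) (Function('c')(E, L) = Add(6, Mul(-1, Mul(Add(L, Add(986, Mul(28, Pow(5, Rational(1, 2))))), Pow(Add(E, -1084), -1)))) = Add(6, Mul(-1, Mul(Add(986, L, Mul(28, Pow(5, Rational(1, 2)))), Pow(Add(-1084, E), -1)))) = Add(6, Mul(-1, Mul(Pow(Add(-1084, E), -1), Add(986, L, Mul(28, Pow(5, Rational(1, 2))))))) = Add(6, Mul(-1, Pow(Add(-1084, E), -1), Add(986, L, Mul(28, Pow(5, Rational(1, 2)))))))
Add(Mul(Add(-128, -1086), -425), Mul(-1, Function('c')(1889, -1515))) = Add(Mul(Add(-128, -1086), -425), Mul(-1, Mul(Pow(Add(-1084, 1889), -1), Add(-7490, Mul(-1, -1515), Mul(-28, Pow(5, Rational(1, 2))), Mul(6, 1889))))) = Add(Mul(-1214, -425), Mul(-1, Mul(Pow(805, -1), Add(-7490, 1515, Mul(-28, Pow(5, Rational(1, 2))), 11334)))) = Add(515950, Mul(-1, Mul(Rational(1, 805), Add(5359, Mul(-28, Pow(5, Rational(1, 2))))))) = Add(515950, Mul(-1, Add(Rational(233, 35), Mul(Rational(-4, 115), Pow(5, Rational(1, 2)))))) = Add(515950, Add(Rational(-233, 35), Mul(Rational(4, 115), Pow(5, Rational(1, 2))))) = Add(Rational(18058017, 35), Mul(Rational(4, 115), Pow(5, Rational(1, 2))))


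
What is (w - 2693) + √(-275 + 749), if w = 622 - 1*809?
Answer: -2880 + √474 ≈ -2858.2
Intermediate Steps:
w = -187 (w = 622 - 809 = -187)
(w - 2693) + √(-275 + 749) = (-187 - 2693) + √(-275 + 749) = -2880 + √474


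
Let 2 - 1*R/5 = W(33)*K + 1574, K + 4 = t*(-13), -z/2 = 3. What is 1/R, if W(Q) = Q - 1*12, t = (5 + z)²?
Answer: -1/6075 ≈ -0.00016461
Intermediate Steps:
z = -6 (z = -2*3 = -6)
t = 1 (t = (5 - 6)² = (-1)² = 1)
W(Q) = -12 + Q (W(Q) = Q - 12 = -12 + Q)
K = -17 (K = -4 + 1*(-13) = -4 - 13 = -17)
R = -6075 (R = 10 - 5*((-12 + 33)*(-17) + 1574) = 10 - 5*(21*(-17) + 1574) = 10 - 5*(-357 + 1574) = 10 - 5*1217 = 10 - 6085 = -6075)
1/R = 1/(-6075) = -1/6075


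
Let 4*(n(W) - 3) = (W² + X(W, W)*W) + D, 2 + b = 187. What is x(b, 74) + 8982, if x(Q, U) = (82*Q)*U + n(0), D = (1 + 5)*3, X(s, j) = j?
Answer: 2263139/2 ≈ 1.1316e+6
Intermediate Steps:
b = 185 (b = -2 + 187 = 185)
D = 18 (D = 6*3 = 18)
n(W) = 15/2 + W²/2 (n(W) = 3 + ((W² + W*W) + 18)/4 = 3 + ((W² + W²) + 18)/4 = 3 + (2*W² + 18)/4 = 3 + (18 + 2*W²)/4 = 3 + (9/2 + W²/2) = 15/2 + W²/2)
x(Q, U) = 15/2 + 82*Q*U (x(Q, U) = (82*Q)*U + (15/2 + (½)*0²) = 82*Q*U + (15/2 + (½)*0) = 82*Q*U + (15/2 + 0) = 82*Q*U + 15/2 = 15/2 + 82*Q*U)
x(b, 74) + 8982 = (15/2 + 82*185*74) + 8982 = (15/2 + 1122580) + 8982 = 2245175/2 + 8982 = 2263139/2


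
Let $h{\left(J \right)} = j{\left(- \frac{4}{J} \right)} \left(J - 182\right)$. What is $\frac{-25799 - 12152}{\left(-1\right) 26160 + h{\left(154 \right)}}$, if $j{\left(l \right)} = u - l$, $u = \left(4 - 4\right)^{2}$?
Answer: $\frac{417461}{287768} \approx 1.4507$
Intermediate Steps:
$u = 0$ ($u = 0^{2} = 0$)
$j{\left(l \right)} = - l$ ($j{\left(l \right)} = 0 - l = - l$)
$h{\left(J \right)} = \frac{4 \left(-182 + J\right)}{J}$ ($h{\left(J \right)} = - \frac{-4}{J} \left(J - 182\right) = \frac{4}{J} \left(-182 + J\right) = \frac{4 \left(-182 + J\right)}{J}$)
$\frac{-25799 - 12152}{\left(-1\right) 26160 + h{\left(154 \right)}} = \frac{-25799 - 12152}{\left(-1\right) 26160 + \left(4 - \frac{728}{154}\right)} = - \frac{37951}{-26160 + \left(4 - \frac{52}{11}\right)} = - \frac{37951}{-26160 - \frac{8}{11}} = - \frac{37951}{- \frac{287768}{11}} = \left(-37951\right) \left(- \frac{11}{287768}\right) = \frac{417461}{287768}$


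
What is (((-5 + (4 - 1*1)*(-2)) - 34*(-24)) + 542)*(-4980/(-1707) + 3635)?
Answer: 2788256325/569 ≈ 4.9003e+6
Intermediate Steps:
(((-5 + (4 - 1*1)*(-2)) - 34*(-24)) + 542)*(-4980/(-1707) + 3635) = (((-5 + (4 - 1)*(-2)) + 816) + 542)*(-4980*(-1/1707) + 3635) = (((-5 + 3*(-2)) + 816) + 542)*(1660/569 + 3635) = (((-5 - 6) + 816) + 542)*(2069975/569) = ((-11 + 816) + 542)*(2069975/569) = (805 + 542)*(2069975/569) = 1347*(2069975/569) = 2788256325/569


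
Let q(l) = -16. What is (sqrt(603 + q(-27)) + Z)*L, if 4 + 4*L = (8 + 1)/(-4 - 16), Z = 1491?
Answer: -132699/80 - 89*sqrt(587)/80 ≈ -1685.7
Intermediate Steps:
L = -89/80 (L = -1 + ((8 + 1)/(-4 - 16))/4 = -1 + (9/(-20))/4 = -1 + (9*(-1/20))/4 = -1 + (1/4)*(-9/20) = -1 - 9/80 = -89/80 ≈ -1.1125)
(sqrt(603 + q(-27)) + Z)*L = (sqrt(603 - 16) + 1491)*(-89/80) = (sqrt(587) + 1491)*(-89/80) = (1491 + sqrt(587))*(-89/80) = -132699/80 - 89*sqrt(587)/80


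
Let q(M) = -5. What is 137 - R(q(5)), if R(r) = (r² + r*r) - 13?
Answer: 100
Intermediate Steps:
R(r) = -13 + 2*r² (R(r) = (r² + r²) - 13 = 2*r² - 13 = -13 + 2*r²)
137 - R(q(5)) = 137 - (-13 + 2*(-5)²) = 137 - (-13 + 2*25) = 137 - (-13 + 50) = 137 - 1*37 = 137 - 37 = 100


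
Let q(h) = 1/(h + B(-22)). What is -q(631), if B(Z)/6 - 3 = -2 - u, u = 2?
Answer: -1/625 ≈ -0.0016000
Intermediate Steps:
B(Z) = -6 (B(Z) = 18 + 6*(-2 - 1*2) = 18 + 6*(-2 - 2) = 18 + 6*(-4) = 18 - 24 = -6)
q(h) = 1/(-6 + h) (q(h) = 1/(h - 6) = 1/(-6 + h))
-q(631) = -1/(-6 + 631) = -1/625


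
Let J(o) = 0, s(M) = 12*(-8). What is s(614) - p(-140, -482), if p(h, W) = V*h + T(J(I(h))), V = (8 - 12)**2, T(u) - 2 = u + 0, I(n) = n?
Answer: 2142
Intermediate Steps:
s(M) = -96
T(u) = 2 + u (T(u) = 2 + (u + 0) = 2 + u)
V = 16 (V = (-4)**2 = 16)
p(h, W) = 2 + 16*h (p(h, W) = 16*h + (2 + 0) = 16*h + 2 = 2 + 16*h)
s(614) - p(-140, -482) = -96 - (2 + 16*(-140)) = -96 - (2 - 2240) = -96 - 1*(-2238) = -96 + 2238 = 2142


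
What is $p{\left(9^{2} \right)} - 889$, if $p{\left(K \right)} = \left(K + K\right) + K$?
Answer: $-646$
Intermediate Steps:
$p{\left(K \right)} = 3 K$ ($p{\left(K \right)} = 2 K + K = 3 K$)
$p{\left(9^{2} \right)} - 889 = 3 \cdot 9^{2} - 889 = 3 \cdot 81 - 889 = 243 - 889 = -646$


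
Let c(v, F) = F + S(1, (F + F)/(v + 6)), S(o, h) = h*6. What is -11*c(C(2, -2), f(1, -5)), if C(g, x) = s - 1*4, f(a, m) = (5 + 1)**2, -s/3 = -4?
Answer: -5148/7 ≈ -735.43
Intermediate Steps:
s = 12 (s = -3*(-4) = 12)
f(a, m) = 36 (f(a, m) = 6**2 = 36)
C(g, x) = 8 (C(g, x) = 12 - 1*4 = 12 - 4 = 8)
S(o, h) = 6*h
c(v, F) = F + 12*F/(6 + v) (c(v, F) = F + 6*((F + F)/(v + 6)) = F + 6*((2*F)/(6 + v)) = F + 6*(2*F/(6 + v)) = F + 12*F/(6 + v))
-11*c(C(2, -2), f(1, -5)) = -396*(18 + 8)/(6 + 8) = -396*26/14 = -11*468/7 = -5148/7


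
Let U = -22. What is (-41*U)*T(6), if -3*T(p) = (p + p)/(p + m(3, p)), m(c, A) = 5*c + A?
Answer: -3608/27 ≈ -133.63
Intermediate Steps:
m(c, A) = A + 5*c
T(p) = -2*p/(3*(15 + 2*p)) (T(p) = -(p + p)/(3*(p + (p + 5*3))) = -2*p/(3*(p + (p + 15))) = -2*p/(3*(p + (15 + p))) = -2*p/(3*(15 + 2*p)))
(-41*U)*T(6) = (-41*(-22))*(-2*6/(45 + 6*6)) = 902*(-2*6/(45 + 36)) = 902*(-2*6/81) = 902*(-2*6*1/81) = 902*(-4/27) = -3608/27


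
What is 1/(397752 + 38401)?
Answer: 1/436153 ≈ 2.2928e-6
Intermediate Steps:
1/(397752 + 38401) = 1/436153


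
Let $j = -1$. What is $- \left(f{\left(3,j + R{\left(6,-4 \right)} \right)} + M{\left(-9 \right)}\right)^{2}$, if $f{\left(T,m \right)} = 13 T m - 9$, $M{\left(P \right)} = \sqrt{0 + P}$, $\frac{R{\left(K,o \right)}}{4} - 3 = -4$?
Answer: $-41607 + 1224 i \approx -41607.0 + 1224.0 i$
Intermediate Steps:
$R{\left(K,o \right)} = -4$ ($R{\left(K,o \right)} = 12 + 4 \left(-4\right) = 12 - 16 = -4$)
$M{\left(P \right)} = \sqrt{P}$
$f{\left(T,m \right)} = -9 + 13 T m$ ($f{\left(T,m \right)} = 13 T m - 9 = -9 + 13 T m$)
$- \left(f{\left(3,j + R{\left(6,-4 \right)} \right)} + M{\left(-9 \right)}\right)^{2} = - \left(\left(-9 + 13 \cdot 3 \left(-1 - 4\right)\right) + \sqrt{-9}\right)^{2} = - \left(\left(-9 + 13 \cdot 3 \left(-5\right)\right) + 3 i\right)^{2} = - \left(\left(-9 - 195\right) + 3 i\right)^{2} = - \left(-204 + 3 i\right)^{2}$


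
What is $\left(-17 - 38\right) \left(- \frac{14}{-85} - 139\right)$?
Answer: $\frac{129811}{17} \approx 7635.9$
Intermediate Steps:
$\left(-17 - 38\right) \left(- \frac{14}{-85} - 139\right) = \left(-17 - 38\right) \left(\left(-14\right) \left(- \frac{1}{85}\right) - 139\right) = - 55 \left(\frac{14}{85} - 139\right) = \left(-55\right) \left(- \frac{11801}{85}\right) = \frac{129811}{17}$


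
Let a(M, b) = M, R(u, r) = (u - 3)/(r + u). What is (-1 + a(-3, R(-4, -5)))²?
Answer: 16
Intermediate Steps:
R(u, r) = (-3 + u)/(r + u)
(-1 + a(-3, R(-4, -5)))² = (-1 - 3)² = (-4)² = 16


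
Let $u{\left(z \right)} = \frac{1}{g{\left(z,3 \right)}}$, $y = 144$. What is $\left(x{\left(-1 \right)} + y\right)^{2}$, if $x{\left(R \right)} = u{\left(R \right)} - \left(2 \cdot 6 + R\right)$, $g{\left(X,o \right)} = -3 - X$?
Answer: $\frac{70225}{4} \approx 17556.0$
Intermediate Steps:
$u{\left(z \right)} = \frac{1}{-3 - z}$
$x{\left(R \right)} = -12 - R - \frac{1}{3 + R}$ ($x{\left(R \right)} = - \frac{1}{3 + R} - \left(2 \cdot 6 + R\right) = - \frac{1}{3 + R} - \left(12 + R\right) = -12 - R - \frac{1}{3 + R}$)
$\left(x{\left(-1 \right)} + y\right)^{2} = \left(\frac{-1 + \left(-12 - -1\right) \left(3 - 1\right)}{3 - 1} + 144\right)^{2} = \left(\frac{-1 + \left(-12 + 1\right) 2}{2} + 144\right)^{2} = \left(\frac{-1 - 22}{2} + 144\right)^{2} = \left(\frac{1}{2} \left(-23\right) + 144\right)^{2} = \left(- \frac{23}{2} + 144\right)^{2} = \left(\frac{265}{2}\right)^{2} = \frac{70225}{4}$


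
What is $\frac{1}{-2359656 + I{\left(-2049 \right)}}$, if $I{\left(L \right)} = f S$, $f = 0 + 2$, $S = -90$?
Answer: $- \frac{1}{2359836} \approx -4.2376 \cdot 10^{-7}$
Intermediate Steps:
$f = 2$
$I{\left(L \right)} = -180$ ($I{\left(L \right)} = 2 \left(-90\right) = -180$)
$\frac{1}{-2359656 + I{\left(-2049 \right)}} = \frac{1}{-2359656 - 180} = \frac{1}{-2359836} = - \frac{1}{2359836}$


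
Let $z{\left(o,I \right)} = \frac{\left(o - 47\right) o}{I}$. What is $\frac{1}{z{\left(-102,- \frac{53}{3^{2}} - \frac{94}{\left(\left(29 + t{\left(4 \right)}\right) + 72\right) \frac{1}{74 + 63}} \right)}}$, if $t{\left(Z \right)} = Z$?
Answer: $- \frac{40489}{4787370} \approx -0.0084575$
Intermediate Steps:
$z{\left(o,I \right)} = \frac{o \left(-47 + o\right)}{I}$ ($z{\left(o,I \right)} = \frac{\left(-47 + o\right) o}{I} = \frac{o \left(-47 + o\right)}{I}$)
$\frac{1}{z{\left(-102,- \frac{53}{3^{2}} - \frac{94}{\left(\left(29 + t{\left(4 \right)}\right) + 72\right) \frac{1}{74 + 63}} \right)}} = \frac{1}{\left(-102\right) \frac{1}{- \frac{53}{3^{2}} - \frac{94}{\left(\left(29 + 4\right) + 72\right) \frac{1}{74 + 63}}} \left(-47 - 102\right)} = \frac{1}{\left(-102\right) \frac{1}{- \frac{53}{9} - \frac{94}{\left(33 + 72\right) \frac{1}{137}}} \left(-149\right)} = \frac{1}{\left(-102\right) \frac{1}{\left(-53\right) \frac{1}{9} - \frac{94}{105 \cdot \frac{1}{137}}} \left(-149\right)} = \frac{1}{\left(-102\right) \frac{1}{- \frac{53}{9} - \frac{94}{\frac{105}{137}}} \left(-149\right)} = \frac{1}{\left(-102\right) \frac{1}{- \frac{53}{9} - \frac{12878}{105}} \left(-149\right)} = \frac{1}{\left(-102\right) \frac{1}{- \frac{40489}{315}} \left(-149\right)} = \frac{1}{\left(-102\right) \left(- \frac{315}{40489}\right) \left(-149\right)} = \frac{1}{- \frac{4787370}{40489}} = - \frac{40489}{4787370}$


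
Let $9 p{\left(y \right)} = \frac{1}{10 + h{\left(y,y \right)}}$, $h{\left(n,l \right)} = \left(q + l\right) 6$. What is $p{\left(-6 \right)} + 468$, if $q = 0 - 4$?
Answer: $\frac{210599}{450} \approx 468.0$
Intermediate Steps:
$q = -4$ ($q = 0 - 4 = -4$)
$h{\left(n,l \right)} = -24 + 6 l$ ($h{\left(n,l \right)} = \left(-4 + l\right) 6 = -24 + 6 l$)
$p{\left(y \right)} = \frac{1}{9 \left(-14 + 6 y\right)}$ ($p{\left(y \right)} = \frac{1}{9 \left(10 + \left(-24 + 6 y\right)\right)} = \frac{1}{9 \left(-14 + 6 y\right)}$)
$p{\left(-6 \right)} + 468 = \frac{1}{18 \left(-7 + 3 \left(-6\right)\right)} + 468 = \frac{1}{18 \left(-7 - 18\right)} + 468 = \frac{1}{18 \left(-25\right)} + 468 = \frac{1}{18} \left(- \frac{1}{25}\right) + 468 = - \frac{1}{450} + 468 = \frac{210599}{450}$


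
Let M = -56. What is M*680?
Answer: -38080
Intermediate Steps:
M*680 = -56*680 = -38080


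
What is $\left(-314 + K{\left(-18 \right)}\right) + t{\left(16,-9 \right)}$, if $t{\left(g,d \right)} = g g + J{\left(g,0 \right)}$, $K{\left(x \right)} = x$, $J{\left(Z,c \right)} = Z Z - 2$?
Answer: $178$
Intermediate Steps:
$J{\left(Z,c \right)} = -2 + Z^{2}$ ($J{\left(Z,c \right)} = Z^{2} - 2 = -2 + Z^{2}$)
$t{\left(g,d \right)} = -2 + 2 g^{2}$ ($t{\left(g,d \right)} = g g + \left(-2 + g^{2}\right) = g^{2} + \left(-2 + g^{2}\right) = -2 + 2 g^{2}$)
$\left(-314 + K{\left(-18 \right)}\right) + t{\left(16,-9 \right)} = \left(-314 - 18\right) - \left(2 - 2 \cdot 16^{2}\right) = -332 + \left(-2 + 2 \cdot 256\right) = -332 + \left(-2 + 512\right) = -332 + 510 = 178$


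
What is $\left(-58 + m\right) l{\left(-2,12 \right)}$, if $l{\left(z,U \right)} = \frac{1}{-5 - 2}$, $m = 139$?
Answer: $- \frac{81}{7} \approx -11.571$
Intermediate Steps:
$l{\left(z,U \right)} = - \frac{1}{7}$ ($l{\left(z,U \right)} = \frac{1}{-7} = - \frac{1}{7}$)
$\left(-58 + m\right) l{\left(-2,12 \right)} = \left(-58 + 139\right) \left(- \frac{1}{7}\right) = 81 \left(- \frac{1}{7}\right) = - \frac{81}{7}$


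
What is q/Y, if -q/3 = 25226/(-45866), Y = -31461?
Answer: -12613/240498371 ≈ -5.2445e-5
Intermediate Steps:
q = 37839/22933 (q = -75678/(-45866) = -75678*(-1)/45866 = -3*(-12613/22933) = 37839/22933 ≈ 1.6500)
q/Y = (37839/22933)/(-31461) = (37839/22933)*(-1/31461) = -12613/240498371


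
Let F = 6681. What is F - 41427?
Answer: -34746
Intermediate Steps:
F - 41427 = 6681 - 41427 = -34746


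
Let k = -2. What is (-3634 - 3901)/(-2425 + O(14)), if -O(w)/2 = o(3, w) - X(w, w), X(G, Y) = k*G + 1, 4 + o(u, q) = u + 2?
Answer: 7535/2481 ≈ 3.0371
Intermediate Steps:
o(u, q) = -2 + u (o(u, q) = -4 + (u + 2) = -4 + (2 + u) = -2 + u)
X(G, Y) = 1 - 2*G (X(G, Y) = -2*G + 1 = 1 - 2*G)
O(w) = -4*w (O(w) = -2*((-2 + 3) - (1 - 2*w)) = -2*(1 + (-1 + 2*w)) = -4*w)
(-3634 - 3901)/(-2425 + O(14)) = (-3634 - 3901)/(-2425 - 4*14) = -7535/(-2425 - 56) = -7535/(-2481) = -7535*(-1/2481) = 7535/2481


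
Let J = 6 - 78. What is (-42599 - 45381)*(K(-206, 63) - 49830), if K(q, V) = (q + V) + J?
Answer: 4402959100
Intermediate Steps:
J = -72
K(q, V) = -72 + V + q (K(q, V) = (q + V) - 72 = (V + q) - 72 = -72 + V + q)
(-42599 - 45381)*(K(-206, 63) - 49830) = (-42599 - 45381)*((-72 + 63 - 206) - 49830) = -87980*(-215 - 49830) = -87980*(-50045) = 4402959100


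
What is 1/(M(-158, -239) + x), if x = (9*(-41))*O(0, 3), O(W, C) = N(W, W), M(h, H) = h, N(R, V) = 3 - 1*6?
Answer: 1/949 ≈ 0.0010537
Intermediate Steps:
N(R, V) = -3 (N(R, V) = 3 - 6 = -3)
O(W, C) = -3
x = 1107 (x = (9*(-41))*(-3) = -369*(-3) = 1107)
1/(M(-158, -239) + x) = 1/(-158 + 1107) = 1/949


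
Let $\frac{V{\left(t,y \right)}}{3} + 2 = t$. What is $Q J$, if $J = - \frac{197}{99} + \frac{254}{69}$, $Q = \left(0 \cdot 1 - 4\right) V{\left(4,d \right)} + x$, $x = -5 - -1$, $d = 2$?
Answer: $- \frac{107828}{2277} \approx -47.355$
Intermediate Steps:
$V{\left(t,y \right)} = -6 + 3 t$
$x = -4$ ($x = -5 + 1 = -4$)
$Q = -28$ ($Q = \left(0 \cdot 1 - 4\right) \left(-6 + 3 \cdot 4\right) - 4 = \left(0 - 4\right) \left(-6 + 12\right) - 4 = \left(-4\right) 6 - 4 = -24 - 4 = -28$)
$J = \frac{3851}{2277}$ ($J = \left(-197\right) \frac{1}{99} + 254 \cdot \frac{1}{69} = - \frac{197}{99} + \frac{254}{69} = \frac{3851}{2277} \approx 1.6913$)
$Q J = \left(-28\right) \frac{3851}{2277} = - \frac{107828}{2277}$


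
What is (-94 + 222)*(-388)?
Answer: -49664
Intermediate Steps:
(-94 + 222)*(-388) = 128*(-388) = -49664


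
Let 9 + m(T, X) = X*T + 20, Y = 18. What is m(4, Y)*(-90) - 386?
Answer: -7856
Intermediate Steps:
m(T, X) = 11 + T*X (m(T, X) = -9 + (X*T + 20) = -9 + (T*X + 20) = -9 + (20 + T*X) = 11 + T*X)
m(4, Y)*(-90) - 386 = (11 + 4*18)*(-90) - 386 = (11 + 72)*(-90) - 386 = 83*(-90) - 386 = -7470 - 386 = -7856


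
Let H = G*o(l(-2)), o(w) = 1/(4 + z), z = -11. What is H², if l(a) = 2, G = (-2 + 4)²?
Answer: 16/49 ≈ 0.32653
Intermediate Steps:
G = 4 (G = 2² = 4)
o(w) = -⅐ (o(w) = 1/(4 - 11) = 1/(-7) = -⅐)
H = -4/7 (H = 4*(-⅐) = -4/7 ≈ -0.57143)
H² = (-4/7)² = 16/49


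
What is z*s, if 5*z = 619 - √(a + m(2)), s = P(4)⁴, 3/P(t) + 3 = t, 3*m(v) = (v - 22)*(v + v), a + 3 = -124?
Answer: 50139/5 - 27*I*√1383/5 ≈ 10028.0 - 200.82*I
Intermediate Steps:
a = -127 (a = -3 - 124 = -127)
m(v) = 2*v*(-22 + v)/3 (m(v) = ((v - 22)*(v + v))/3 = ((-22 + v)*(2*v))/3 = (2*v*(-22 + v))/3 = 2*v*(-22 + v)/3)
P(t) = 3/(-3 + t)
s = 81 (s = (3/(-3 + 4))⁴ = (3/1)⁴ = (3*1)⁴ = 3⁴ = 81)
z = 619/5 - I*√1383/15 (z = (619 - √(-127 + (⅔)*2*(-22 + 2)))/5 = (619 - √(-127 + (⅔)*2*(-20)))/5 = (619 - √(-127 - 80/3))/5 = (619 - √(-461/3))/5 = (619 - I*√1383/3)/5 = 619/5 - I*√1383/15 ≈ 123.8 - 2.4792*I)
z*s = (619/5 - I*√1383/15)*81 = 50139/5 - 27*I*√1383/5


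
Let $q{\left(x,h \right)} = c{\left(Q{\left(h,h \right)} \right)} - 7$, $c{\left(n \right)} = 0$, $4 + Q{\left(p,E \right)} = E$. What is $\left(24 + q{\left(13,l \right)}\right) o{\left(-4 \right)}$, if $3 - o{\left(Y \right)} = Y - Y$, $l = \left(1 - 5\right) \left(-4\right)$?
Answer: $51$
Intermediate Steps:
$Q{\left(p,E \right)} = -4 + E$
$l = 16$ ($l = \left(-4\right) \left(-4\right) = 16$)
$o{\left(Y \right)} = 3$ ($o{\left(Y \right)} = 3 - \left(Y - Y\right) = 3 - 0 = 3 + 0 = 3$)
$q{\left(x,h \right)} = -7$ ($q{\left(x,h \right)} = 0 - 7 = -7$)
$\left(24 + q{\left(13,l \right)}\right) o{\left(-4 \right)} = \left(24 - 7\right) 3 = 17 \cdot 3 = 51$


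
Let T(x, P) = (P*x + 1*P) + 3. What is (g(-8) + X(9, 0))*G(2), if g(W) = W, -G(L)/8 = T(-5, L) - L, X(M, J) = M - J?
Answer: 56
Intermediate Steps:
T(x, P) = 3 + P + P*x (T(x, P) = (P*x + P) + 3 = (P + P*x) + 3 = 3 + P + P*x)
G(L) = -24 + 40*L (G(L) = -8*((3 + L + L*(-5)) - L) = -8*((3 + L - 5*L) - L) = -8*((3 - 4*L) - L) = -8*(3 - 5*L) = -24 + 40*L)
(g(-8) + X(9, 0))*G(2) = (-8 + (9 - 1*0))*(-24 + 40*2) = (-8 + (9 + 0))*(-24 + 80) = (-8 + 9)*56 = 1*56 = 56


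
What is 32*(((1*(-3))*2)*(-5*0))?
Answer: 0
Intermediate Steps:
32*(((1*(-3))*2)*(-5*0)) = 32*(-3*2*0) = 32*(-6*0) = 32*0 = 0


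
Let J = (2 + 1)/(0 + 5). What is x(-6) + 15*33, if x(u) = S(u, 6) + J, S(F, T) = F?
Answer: 2448/5 ≈ 489.60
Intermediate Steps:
J = 3/5 ≈ 0.60000
x(u) = 3/5 + u (x(u) = u + 3/5 = 3/5 + u)
x(-6) + 15*33 = (3/5 - 6) + 15*33 = -27/5 + 495 = 2448/5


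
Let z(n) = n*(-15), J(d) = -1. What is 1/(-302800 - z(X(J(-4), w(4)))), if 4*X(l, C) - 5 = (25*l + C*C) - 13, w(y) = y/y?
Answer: -1/302920 ≈ -3.3012e-6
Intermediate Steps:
w(y) = 1
X(l, C) = -2 + C²/4 + 25*l/4 (X(l, C) = 5/4 + ((25*l + C*C) - 13)/4 = 5/4 + ((25*l + C²) - 13)/4 = 5/4 + ((C² + 25*l) - 13)/4 = 5/4 + (-13 + C² + 25*l)/4 = 5/4 + (-13/4 + C²/4 + 25*l/4) = -2 + C²/4 + 25*l/4)
z(n) = -15*n
1/(-302800 - z(X(J(-4), w(4)))) = 1/(-302800 - (-15)*(-2 + (¼)*1² + (25/4)*(-1))) = 1/(-302800 - (-15)*(-2 + (¼)*1 - 25/4)) = 1/(-302800 - (-15)*(-2 + ¼ - 25/4)) = 1/(-302800 - (-15)*(-8)) = 1/(-302800 - 1*120) = 1/(-302800 - 120) = 1/(-302920) = -1/302920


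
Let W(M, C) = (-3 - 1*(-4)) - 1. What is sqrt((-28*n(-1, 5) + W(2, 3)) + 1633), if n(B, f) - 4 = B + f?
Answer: sqrt(1409) ≈ 37.537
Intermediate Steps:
W(M, C) = 0 (W(M, C) = (-3 + 4) - 1 = 1 - 1 = 0)
n(B, f) = 4 + B + f (n(B, f) = 4 + (B + f) = 4 + B + f)
sqrt((-28*n(-1, 5) + W(2, 3)) + 1633) = sqrt((-28*(4 - 1 + 5) + 0) + 1633) = sqrt((-28*8 + 0) + 1633) = sqrt((-224 + 0) + 1633) = sqrt(-224 + 1633) = sqrt(1409)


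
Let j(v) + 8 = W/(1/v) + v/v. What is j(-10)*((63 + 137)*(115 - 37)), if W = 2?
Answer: -421200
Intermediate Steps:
j(v) = -7 + 2*v (j(v) = -8 + (2/(1/v) + v/v) = -8 + (2*v + 1) = -8 + (1 + 2*v) = -7 + 2*v)
j(-10)*((63 + 137)*(115 - 37)) = (-7 + 2*(-10))*((63 + 137)*(115 - 37)) = (-7 - 20)*(200*78) = -27*15600 = -421200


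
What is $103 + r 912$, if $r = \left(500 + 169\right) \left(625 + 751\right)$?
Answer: $839536231$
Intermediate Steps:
$r = 920544$ ($r = 669 \cdot 1376 = 920544$)
$103 + r 912 = 103 + 920544 \cdot 912 = 103 + 839536128 = 839536231$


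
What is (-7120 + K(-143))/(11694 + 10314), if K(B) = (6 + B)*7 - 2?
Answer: -8081/22008 ≈ -0.36718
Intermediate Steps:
K(B) = 40 + 7*B (K(B) = (42 + 7*B) - 2 = 40 + 7*B)
(-7120 + K(-143))/(11694 + 10314) = (-7120 + (40 + 7*(-143)))/(11694 + 10314) = (-7120 + (40 - 1001))/22008 = (-7120 - 961)*(1/22008) = -8081*1/22008 = -8081/22008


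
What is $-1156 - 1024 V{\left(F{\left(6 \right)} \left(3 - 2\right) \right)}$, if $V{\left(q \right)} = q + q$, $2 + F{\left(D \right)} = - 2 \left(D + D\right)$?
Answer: $52092$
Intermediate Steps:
$F{\left(D \right)} = -2 - 4 D$ ($F{\left(D \right)} = -2 - 2 \left(D + D\right) = -2 - 2 \cdot 2 D = -2 - 4 D$)
$V{\left(q \right)} = 2 q$
$-1156 - 1024 V{\left(F{\left(6 \right)} \left(3 - 2\right) \right)} = -1156 - 1024 \cdot 2 \left(-2 - 24\right) \left(3 - 2\right) = -1156 - 1024 \cdot 2 \left(-2 - 24\right) 1 = -1156 - 1024 \cdot 2 \left(\left(-26\right) 1\right) = -1156 - 1024 \cdot 2 \left(-26\right) = -1156 - -53248 = -1156 + 53248 = 52092$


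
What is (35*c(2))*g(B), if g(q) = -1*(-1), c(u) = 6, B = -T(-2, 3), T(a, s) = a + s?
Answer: 210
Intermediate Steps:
B = -1 (B = -(-2 + 3) = -1*1 = -1)
g(q) = 1
(35*c(2))*g(B) = (35*6)*1 = 210*1 = 210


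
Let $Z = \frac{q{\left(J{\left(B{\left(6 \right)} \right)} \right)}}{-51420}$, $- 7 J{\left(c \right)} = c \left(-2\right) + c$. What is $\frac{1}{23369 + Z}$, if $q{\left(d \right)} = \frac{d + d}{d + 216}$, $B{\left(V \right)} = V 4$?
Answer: $\frac{1645440}{38452287359} \approx 4.2792 \cdot 10^{-5}$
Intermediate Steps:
$B{\left(V \right)} = 4 V$
$J{\left(c \right)} = \frac{c}{7}$ ($J{\left(c \right)} = - \frac{c \left(-2\right) + c}{7} = - \frac{- 2 c + c}{7} = - \frac{\left(-1\right) c}{7} = \frac{c}{7}$)
$q{\left(d \right)} = \frac{2 d}{216 + d}$
$Z = - \frac{1}{1645440}$ ($Z = \frac{2 \frac{4 \cdot 6}{7} \frac{1}{216 + \frac{4 \cdot 6}{7}}}{-51420} = \frac{2 \cdot \frac{1}{7} \cdot 24}{216 + \frac{1}{7} \cdot 24} \left(- \frac{1}{51420}\right) = 2 \cdot \frac{24}{7} \frac{1}{216 + \frac{24}{7}} \left(- \frac{1}{51420}\right) = 2 \cdot \frac{24}{7} \frac{1}{\frac{1536}{7}} \left(- \frac{1}{51420}\right) = 2 \cdot \frac{24}{7} \cdot \frac{7}{1536} \left(- \frac{1}{51420}\right) = \frac{1}{32} \left(- \frac{1}{51420}\right) = - \frac{1}{1645440} \approx -6.0774 \cdot 10^{-7}$)
$\frac{1}{23369 + Z} = \frac{1}{23369 - \frac{1}{1645440}} = \frac{1}{\frac{38452287359}{1645440}} = \frac{1645440}{38452287359}$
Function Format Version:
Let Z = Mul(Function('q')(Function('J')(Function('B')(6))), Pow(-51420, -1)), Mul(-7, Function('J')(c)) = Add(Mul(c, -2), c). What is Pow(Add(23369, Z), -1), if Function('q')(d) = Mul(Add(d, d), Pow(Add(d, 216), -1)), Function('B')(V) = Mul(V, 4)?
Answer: Rational(1645440, 38452287359) ≈ 4.2792e-5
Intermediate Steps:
Function('B')(V) = Mul(4, V)
Function('J')(c) = Mul(Rational(1, 7), c) (Function('J')(c) = Mul(Rational(-1, 7), Add(Mul(c, -2), c)) = Mul(Rational(-1, 7), Add(Mul(-2, c), c)) = Mul(Rational(-1, 7), Mul(-1, c)) = Mul(Rational(1, 7), c))
Function('q')(d) = Mul(2, d, Pow(Add(216, d), -1)) (Function('q')(d) = Mul(Mul(2, d), Pow(Add(216, d), -1)) = Mul(2, d, Pow(Add(216, d), -1)))
Z = Rational(-1, 1645440) (Z = Mul(Mul(2, Mul(Rational(1, 7), Mul(4, 6)), Pow(Add(216, Mul(Rational(1, 7), Mul(4, 6))), -1)), Pow(-51420, -1)) = Mul(Mul(2, Mul(Rational(1, 7), 24), Pow(Add(216, Mul(Rational(1, 7), 24)), -1)), Rational(-1, 51420)) = Mul(Mul(2, Rational(24, 7), Pow(Add(216, Rational(24, 7)), -1)), Rational(-1, 51420)) = Mul(Mul(2, Rational(24, 7), Pow(Rational(1536, 7), -1)), Rational(-1, 51420)) = Mul(Mul(2, Rational(24, 7), Rational(7, 1536)), Rational(-1, 51420)) = Mul(Rational(1, 32), Rational(-1, 51420)) = Rational(-1, 1645440) ≈ -6.0774e-7)
Pow(Add(23369, Z), -1) = Pow(Add(23369, Rational(-1, 1645440)), -1) = Pow(Rational(38452287359, 1645440), -1) = Rational(1645440, 38452287359)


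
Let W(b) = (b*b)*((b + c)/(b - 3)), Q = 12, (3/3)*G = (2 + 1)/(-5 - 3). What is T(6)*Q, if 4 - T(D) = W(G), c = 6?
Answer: 813/16 ≈ 50.813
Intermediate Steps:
G = -3/8 (G = (2 + 1)/(-5 - 3) = 3/(-8) = 3*(-⅛) = -3/8 ≈ -0.37500)
W(b) = b²*(6 + b)/(-3 + b) (W(b) = (b*b)*((b + 6)/(b - 3)) = b²*((6 + b)/(-3 + b)) = b²*(6 + b)/(-3 + b))
T(D) = 271/64 (T(D) = 4 - (-3/8)²*(6 - 3/8)/(-3 - 3/8) = 4 - 9*45/(64*(-27/8)*8) = 4 - 9*(-8)*45/(64*27*8) = 4 - 1*(-15/64) = 4 + 15/64 = 271/64)
T(6)*Q = (271/64)*12 = 813/16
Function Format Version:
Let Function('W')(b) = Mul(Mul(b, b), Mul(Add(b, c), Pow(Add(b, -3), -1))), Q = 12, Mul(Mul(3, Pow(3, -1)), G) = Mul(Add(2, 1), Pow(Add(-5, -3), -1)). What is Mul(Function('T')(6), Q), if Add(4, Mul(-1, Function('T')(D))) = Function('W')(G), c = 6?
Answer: Rational(813, 16) ≈ 50.813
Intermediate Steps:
G = Rational(-3, 8) (G = Mul(Add(2, 1), Pow(Add(-5, -3), -1)) = Mul(3, Pow(-8, -1)) = Mul(3, Rational(-1, 8)) = Rational(-3, 8) ≈ -0.37500)
Function('W')(b) = Mul(Pow(b, 2), Pow(Add(-3, b), -1), Add(6, b)) (Function('W')(b) = Mul(Mul(b, b), Mul(Add(b, 6), Pow(Add(b, -3), -1))) = Mul(Pow(b, 2), Mul(Add(6, b), Pow(Add(-3, b), -1))) = Mul(Pow(b, 2), Mul(Pow(Add(-3, b), -1), Add(6, b))) = Mul(Pow(b, 2), Pow(Add(-3, b), -1), Add(6, b)))
Function('T')(D) = Rational(271, 64) (Function('T')(D) = Add(4, Mul(-1, Mul(Pow(Rational(-3, 8), 2), Pow(Add(-3, Rational(-3, 8)), -1), Add(6, Rational(-3, 8))))) = Add(4, Mul(-1, Mul(Rational(9, 64), Pow(Rational(-27, 8), -1), Rational(45, 8)))) = Add(4, Mul(-1, Mul(Rational(9, 64), Rational(-8, 27), Rational(45, 8)))) = Add(4, Mul(-1, Rational(-15, 64))) = Add(4, Rational(15, 64)) = Rational(271, 64))
Mul(Function('T')(6), Q) = Mul(Rational(271, 64), 12) = Rational(813, 16)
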